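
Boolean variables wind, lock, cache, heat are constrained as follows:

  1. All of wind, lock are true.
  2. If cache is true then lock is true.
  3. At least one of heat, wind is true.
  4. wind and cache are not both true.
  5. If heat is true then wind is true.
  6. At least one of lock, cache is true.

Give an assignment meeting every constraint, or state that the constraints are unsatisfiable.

wind=T; lock=T; cache=F; heat=T

  (1) {wind, lock}: all 2 true ✓
  (2) cache=F ⇒ lock: vacuous ✓
  (3) {heat, wind}: 2 true — at least one ✓
  (4) wind=T, cache=F — not both ✓
  (5) heat=T ⇒ wind: T ✓
  (6) {lock, cache}: 1 true — at least one ✓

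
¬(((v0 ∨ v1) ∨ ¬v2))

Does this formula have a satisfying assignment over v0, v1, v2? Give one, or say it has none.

v0: False, v1: False, v2: True

  ¬(((v0 ∨ v1) ∨ ¬v2)) = True
    (v0 ∨ v1) ∨ ¬v2 = False
      v0 ∨ v1 = False
      ¬v2 = False
The formula evaluates to True.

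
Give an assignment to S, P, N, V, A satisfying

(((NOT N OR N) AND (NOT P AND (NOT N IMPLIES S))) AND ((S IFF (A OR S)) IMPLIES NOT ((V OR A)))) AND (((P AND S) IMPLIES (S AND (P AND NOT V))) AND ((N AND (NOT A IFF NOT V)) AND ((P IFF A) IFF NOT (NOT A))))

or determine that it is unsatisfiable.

Unsatisfiable — no assignment works.

Case P = True: the conjunct NOT P is False.
Case P = False: the formula simplifies to (((NOT N OR N) AND (NOT N IMPLIES S)) AND ((S IFF (A OR S)) IMPLIES NOT ((V OR A)))) AND ((N AND (NOT A IFF NOT V)) AND (NOT A IFF NOT (NOT A))).
  A = True: the conjunct NOT A IFF NOT (NOT A) becomes NOT True IFF NOT False = False.
  A = False: the conjunct NOT A IFF NOT (NOT A) becomes NOT False IFF NOT True = False.
Both cases fail — unsatisfiable.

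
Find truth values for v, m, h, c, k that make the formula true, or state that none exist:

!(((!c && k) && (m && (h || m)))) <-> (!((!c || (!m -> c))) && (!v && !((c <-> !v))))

v: False, m: True, h: False, c: False, k: True

  !(((!c && k) && (m && (h || m)))) <-> (!((!c || (!m -> c))) && (!v && !((c <-> !v)))) = True
    !(((!c && k) && (m && (h || m)))) = False
      (!c && k) && (m && (h || m)) = True
        !c && k = True
          !c = True
        m && (h || m) = True
          h || m = True
    !((!c || (!m -> c))) && (!v && !((c <-> !v))) = False
      !((!c || (!m -> c))) = False
        !c || (!m -> c) = True
          !c = True
          !m -> c = True
            !m = False
      !v && !((c <-> !v)) = True
        !v = True
        !((c <-> !v)) = True
          c <-> !v = False
            !v = True
The formula evaluates to True.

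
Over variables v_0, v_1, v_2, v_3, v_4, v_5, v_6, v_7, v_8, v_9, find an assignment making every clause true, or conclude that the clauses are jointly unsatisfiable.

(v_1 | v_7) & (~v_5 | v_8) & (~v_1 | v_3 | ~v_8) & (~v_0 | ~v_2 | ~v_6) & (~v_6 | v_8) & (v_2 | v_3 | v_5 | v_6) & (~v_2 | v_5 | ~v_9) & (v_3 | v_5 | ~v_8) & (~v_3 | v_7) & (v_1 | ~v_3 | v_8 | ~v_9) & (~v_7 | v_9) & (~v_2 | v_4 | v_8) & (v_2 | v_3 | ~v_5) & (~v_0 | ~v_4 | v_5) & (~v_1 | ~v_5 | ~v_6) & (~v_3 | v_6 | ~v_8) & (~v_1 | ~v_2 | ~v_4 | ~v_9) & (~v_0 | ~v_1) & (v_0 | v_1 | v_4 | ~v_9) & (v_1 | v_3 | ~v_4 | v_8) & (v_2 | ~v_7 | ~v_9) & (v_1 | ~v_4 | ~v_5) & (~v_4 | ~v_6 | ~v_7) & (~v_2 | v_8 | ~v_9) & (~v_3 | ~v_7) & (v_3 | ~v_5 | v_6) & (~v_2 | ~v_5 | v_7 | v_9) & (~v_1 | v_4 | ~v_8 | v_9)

Set v_0 = False.
Set v_1 = True.
Set v_2 = True.
Set v_3 = False.
  then (~v_1 | v_3 | ~v_8) forces v_8 = False.
  then (~v_6 | v_8) forces v_6 = False.
  then (~v_2 | v_4 | v_8) forces v_4 = True.
  then (~v_1 | ~v_2 | ~v_4 | ~v_9) forces v_9 = False.
  then (v_3 | ~v_5 | v_6) forces v_5 = False.
  then (~v_7 | v_9) forces v_7 = False.
All clauses satisfied.

v_0: False, v_1: True, v_2: True, v_3: False, v_4: True, v_5: False, v_6: False, v_7: False, v_8: False, v_9: False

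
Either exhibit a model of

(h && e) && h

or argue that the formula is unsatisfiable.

h = True, e = True

  h && e = True
Both conjuncts True, so the formula holds.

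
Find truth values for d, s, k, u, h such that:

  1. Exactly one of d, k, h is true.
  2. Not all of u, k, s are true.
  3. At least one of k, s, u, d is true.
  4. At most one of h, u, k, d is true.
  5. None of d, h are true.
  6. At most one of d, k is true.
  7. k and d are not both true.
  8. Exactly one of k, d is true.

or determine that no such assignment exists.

d=F; s=T; k=T; u=F; h=F

  (1) {d, k, h}: 1 true — exactly one ✓
  (2) {u, k, s}: 2/3 true — not all ✓
  (3) {k, s, u, d}: 2 true — at least one ✓
  (4) {h, u, k, d}: 1 true — at most one ✓
  (5) {d, h}: 0 true — none ✓
  (6) {d, k}: 1 true — at most one ✓
  (7) k=T, d=F — not both ✓
  (8) {k, d}: 1 true — exactly one ✓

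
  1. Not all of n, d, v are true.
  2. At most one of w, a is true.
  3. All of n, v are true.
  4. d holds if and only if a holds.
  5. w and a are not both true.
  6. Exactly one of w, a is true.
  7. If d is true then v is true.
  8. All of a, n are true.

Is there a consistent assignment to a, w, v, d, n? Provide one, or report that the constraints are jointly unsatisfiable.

UNSATISFIABLE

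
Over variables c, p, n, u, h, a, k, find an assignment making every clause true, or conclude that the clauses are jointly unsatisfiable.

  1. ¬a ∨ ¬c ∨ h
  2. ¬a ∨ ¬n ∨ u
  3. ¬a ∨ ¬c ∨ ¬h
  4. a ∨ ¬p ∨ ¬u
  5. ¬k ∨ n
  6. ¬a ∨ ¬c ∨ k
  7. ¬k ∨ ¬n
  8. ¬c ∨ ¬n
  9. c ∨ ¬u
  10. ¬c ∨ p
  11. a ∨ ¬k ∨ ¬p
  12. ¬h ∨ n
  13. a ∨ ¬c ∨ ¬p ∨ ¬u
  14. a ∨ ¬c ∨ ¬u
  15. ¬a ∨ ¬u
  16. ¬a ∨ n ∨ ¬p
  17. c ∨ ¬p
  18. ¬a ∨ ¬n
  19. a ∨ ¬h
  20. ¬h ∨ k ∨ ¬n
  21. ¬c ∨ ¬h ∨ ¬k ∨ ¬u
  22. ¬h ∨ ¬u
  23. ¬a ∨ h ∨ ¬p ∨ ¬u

Set c = True.
  then (¬c ∨ ¬n) forces n = False.
  then (¬c ∨ p) forces p = True.
  then (¬h ∨ n) forces h = False.
  then (¬a ∨ n ∨ ¬p) forces a = False.
  then (a ∨ ¬p ∨ ¬u) forces u = False.
  then (¬k ∨ n) forces k = False.
All clauses satisfied.

c=T; p=T; n=F; u=F; h=F; a=F; k=F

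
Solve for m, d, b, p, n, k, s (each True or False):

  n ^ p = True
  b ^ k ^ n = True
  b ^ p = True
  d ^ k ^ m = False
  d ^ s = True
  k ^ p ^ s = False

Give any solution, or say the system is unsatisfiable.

m: False, d: True, b: False, p: True, n: False, k: True, s: False

n ^ p = F ^ T = True ✓
b ^ k ^ n = F ^ T ^ F = True ✓
b ^ p = F ^ T = True ✓
d ^ k ^ m = T ^ T ^ F = False ✓
d ^ s = T ^ F = True ✓
k ^ p ^ s = T ^ T ^ F = False ✓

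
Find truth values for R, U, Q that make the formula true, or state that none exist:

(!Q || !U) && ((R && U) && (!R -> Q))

R=T, U=T, Q=F

  !Q || !U = True
    !Q = True
    !U = False
  (R && U) && (!R -> Q) = True
    R && U = True
    !R -> Q = True
      !R = False
Both conjuncts True, so the formula holds.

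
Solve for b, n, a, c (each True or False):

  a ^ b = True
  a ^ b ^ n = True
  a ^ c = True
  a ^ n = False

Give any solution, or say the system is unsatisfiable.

b = True; n = False; a = False; c = True

a ^ b = F ^ T = True ✓
a ^ b ^ n = F ^ T ^ F = True ✓
a ^ c = F ^ T = True ✓
a ^ n = F ^ F = False ✓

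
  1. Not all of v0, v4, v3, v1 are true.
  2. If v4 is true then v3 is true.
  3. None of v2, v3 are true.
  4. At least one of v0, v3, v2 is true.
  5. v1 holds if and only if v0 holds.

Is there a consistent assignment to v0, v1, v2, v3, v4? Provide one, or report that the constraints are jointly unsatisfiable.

v0 = True, v1 = True, v2 = False, v3 = False, v4 = False

  (1) {v0, v4, v3, v1}: 2/4 true — not all ✓
  (2) v4=F ⇒ v3: vacuous ✓
  (3) {v2, v3}: 0 true — none ✓
  (4) {v0, v3, v2}: 1 true — at least one ✓
  (5) v1=T, v0=T — same ✓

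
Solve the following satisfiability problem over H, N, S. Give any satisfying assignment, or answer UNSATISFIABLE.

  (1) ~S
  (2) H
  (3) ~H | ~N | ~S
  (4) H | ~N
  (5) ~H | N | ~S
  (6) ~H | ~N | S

Unit clause (~S) forces S = False.
Unit clause (H) forces H = True.
In (~H | ~N | S) only ~N is left, so N = False.
All clauses satisfied.

H: True; N: False; S: False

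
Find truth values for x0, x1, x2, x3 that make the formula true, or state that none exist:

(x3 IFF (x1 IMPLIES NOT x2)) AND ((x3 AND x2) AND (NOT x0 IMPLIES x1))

x0: True, x1: False, x2: True, x3: True

  x3 IFF (x1 IMPLIES NOT x2) = True
    x1 IMPLIES NOT x2 = True
      NOT x2 = False
  (x3 AND x2) AND (NOT x0 IMPLIES x1) = True
    x3 AND x2 = True
    NOT x0 IMPLIES x1 = True
      NOT x0 = False
Both conjuncts True, so the formula holds.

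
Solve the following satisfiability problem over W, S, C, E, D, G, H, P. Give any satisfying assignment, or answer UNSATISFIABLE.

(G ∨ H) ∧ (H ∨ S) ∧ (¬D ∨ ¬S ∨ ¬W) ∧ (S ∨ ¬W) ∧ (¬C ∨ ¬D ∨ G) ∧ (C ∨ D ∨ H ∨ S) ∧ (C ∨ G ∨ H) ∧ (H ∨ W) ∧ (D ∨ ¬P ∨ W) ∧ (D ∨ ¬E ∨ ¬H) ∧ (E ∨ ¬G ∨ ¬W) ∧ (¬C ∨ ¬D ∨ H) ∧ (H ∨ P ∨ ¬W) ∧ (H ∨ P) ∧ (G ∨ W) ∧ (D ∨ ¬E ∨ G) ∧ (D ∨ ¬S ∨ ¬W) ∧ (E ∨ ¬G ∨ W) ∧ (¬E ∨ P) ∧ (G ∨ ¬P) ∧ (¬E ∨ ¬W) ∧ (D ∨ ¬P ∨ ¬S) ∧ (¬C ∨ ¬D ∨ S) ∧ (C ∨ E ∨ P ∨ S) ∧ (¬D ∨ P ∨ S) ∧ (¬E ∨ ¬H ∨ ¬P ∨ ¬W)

Try W = True:
  (S ∨ ¬W) forces S = True.
  (¬D ∨ ¬S ∨ ¬W) forces D = False.
  clause (D ∨ ¬S ∨ ¬W) is falsified — backtrack.
So W = False.
  then (H ∨ W) forces H = True.
  then (G ∨ W) forces G = True.
  then (E ∨ ¬G ∨ W) forces E = True.
  then (¬E ∨ P) forces P = True.
  then (D ∨ ¬P ∨ W) forces D = True.
Set S = True.
Set C = False.
All clauses satisfied.

W=F; S=T; C=F; E=T; D=T; G=T; H=T; P=T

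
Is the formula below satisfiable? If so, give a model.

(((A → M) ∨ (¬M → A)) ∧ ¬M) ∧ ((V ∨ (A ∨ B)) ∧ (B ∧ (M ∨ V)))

A = True, V = True, B = True, M = False

  ((A → M) ∨ (¬M → A)) ∧ ¬M = True
    (A → M) ∨ (¬M → A) = True
      A → M = False
      ¬M → A = True
        ¬M = True
    ¬M = True
  (V ∨ (A ∨ B)) ∧ (B ∧ (M ∨ V)) = True
    V ∨ (A ∨ B) = True
      A ∨ B = True
    B ∧ (M ∨ V) = True
      M ∨ V = True
Both conjuncts True, so the formula holds.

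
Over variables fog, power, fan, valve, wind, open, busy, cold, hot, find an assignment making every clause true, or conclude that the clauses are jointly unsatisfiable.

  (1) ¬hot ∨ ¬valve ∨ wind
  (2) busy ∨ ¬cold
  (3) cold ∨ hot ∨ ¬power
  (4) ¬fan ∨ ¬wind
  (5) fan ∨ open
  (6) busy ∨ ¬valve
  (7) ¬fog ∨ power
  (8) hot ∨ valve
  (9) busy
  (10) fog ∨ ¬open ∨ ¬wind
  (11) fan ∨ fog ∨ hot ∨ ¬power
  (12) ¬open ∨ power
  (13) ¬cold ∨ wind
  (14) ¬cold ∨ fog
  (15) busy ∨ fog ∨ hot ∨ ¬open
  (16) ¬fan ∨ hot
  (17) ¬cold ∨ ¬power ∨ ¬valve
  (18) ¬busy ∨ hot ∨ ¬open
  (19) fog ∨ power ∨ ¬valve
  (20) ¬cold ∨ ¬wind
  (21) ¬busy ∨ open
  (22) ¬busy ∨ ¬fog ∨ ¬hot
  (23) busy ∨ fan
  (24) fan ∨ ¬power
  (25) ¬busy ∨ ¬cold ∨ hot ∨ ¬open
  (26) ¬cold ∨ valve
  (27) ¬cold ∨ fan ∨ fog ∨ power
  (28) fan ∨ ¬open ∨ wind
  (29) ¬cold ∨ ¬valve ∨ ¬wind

Unit clause (busy) forces busy = True.
In (¬busy ∨ open) only open is left, so open = True.
In (¬open ∨ power) only power is left, so power = True.
In (¬busy ∨ hot ∨ ¬open) only hot is left, so hot = True.
In (¬busy ∨ ¬fog ∨ ¬hot) only ¬fog is left, so fog = False.
In (fan ∨ ¬power) only fan is left, so fan = True.
In (¬fan ∨ ¬wind) only ¬wind is left, so wind = False.
In (¬cold ∨ wind) only ¬cold is left, so cold = False.
In (¬hot ∨ ¬valve ∨ wind) only ¬valve is left, so valve = False.
All clauses satisfied.

fog: False, power: True, fan: True, valve: False, wind: False, open: True, busy: True, cold: False, hot: True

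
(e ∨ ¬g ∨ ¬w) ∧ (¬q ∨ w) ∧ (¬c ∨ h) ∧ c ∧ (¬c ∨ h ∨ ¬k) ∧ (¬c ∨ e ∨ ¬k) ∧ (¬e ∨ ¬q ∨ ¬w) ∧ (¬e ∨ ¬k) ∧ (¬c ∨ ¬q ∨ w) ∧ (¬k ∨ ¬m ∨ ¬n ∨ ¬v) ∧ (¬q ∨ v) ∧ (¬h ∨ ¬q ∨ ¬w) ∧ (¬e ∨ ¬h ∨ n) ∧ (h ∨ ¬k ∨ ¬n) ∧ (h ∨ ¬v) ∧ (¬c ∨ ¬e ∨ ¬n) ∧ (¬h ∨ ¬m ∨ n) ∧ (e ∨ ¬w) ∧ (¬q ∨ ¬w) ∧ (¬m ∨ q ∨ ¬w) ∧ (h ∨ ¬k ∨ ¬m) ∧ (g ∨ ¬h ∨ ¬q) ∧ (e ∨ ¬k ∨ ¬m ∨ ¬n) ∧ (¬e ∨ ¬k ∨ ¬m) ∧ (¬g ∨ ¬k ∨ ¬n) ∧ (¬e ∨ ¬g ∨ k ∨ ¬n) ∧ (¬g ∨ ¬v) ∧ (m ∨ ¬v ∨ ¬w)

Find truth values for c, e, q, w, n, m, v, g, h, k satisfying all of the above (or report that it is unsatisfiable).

Unit clause (c) forces c = True.
In (¬c ∨ h) only h is left, so h = True.
Try e = True:
  (¬e ∨ ¬k) forces k = False.
  (¬e ∨ ¬h ∨ n) forces n = True.
  clause (¬c ∨ ¬e ∨ ¬n) is falsified — backtrack.
So e = False.
  then (¬c ∨ e ∨ ¬k) forces k = False.
  then (e ∨ ¬w) forces w = False.
  then (¬q ∨ w) forces q = False.
Set n = False.
  then (¬h ∨ ¬m ∨ n) forces m = False.
Set v = True.
  then (¬g ∨ ¬v) forces g = False.
All clauses satisfied.

c = True, e = False, q = False, w = False, n = False, m = False, v = True, g = False, h = True, k = False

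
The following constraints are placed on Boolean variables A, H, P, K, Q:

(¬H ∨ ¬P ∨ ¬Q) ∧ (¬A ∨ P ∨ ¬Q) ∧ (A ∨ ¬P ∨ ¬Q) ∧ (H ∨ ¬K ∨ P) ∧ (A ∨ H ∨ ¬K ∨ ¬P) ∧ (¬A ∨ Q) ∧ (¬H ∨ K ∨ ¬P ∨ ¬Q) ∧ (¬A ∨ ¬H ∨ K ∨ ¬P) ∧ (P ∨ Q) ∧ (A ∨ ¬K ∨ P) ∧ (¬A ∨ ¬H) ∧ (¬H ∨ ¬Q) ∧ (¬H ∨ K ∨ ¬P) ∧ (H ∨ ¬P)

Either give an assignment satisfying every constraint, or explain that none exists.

A: False, H: True, P: True, K: True, Q: False

Set A = False.
Set H = True.
  then (¬H ∨ ¬Q) forces Q = False.
  then (P ∨ Q) forces P = True.
  then (¬H ∨ K ∨ ¬P) forces K = True.
All clauses satisfied.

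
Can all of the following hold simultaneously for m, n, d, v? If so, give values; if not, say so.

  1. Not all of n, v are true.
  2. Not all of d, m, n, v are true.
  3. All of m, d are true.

m=T, n=F, d=T, v=F

  (1) {n, v}: 0/2 true — not all ✓
  (2) {d, m, n, v}: 2/4 true — not all ✓
  (3) {m, d}: all 2 true ✓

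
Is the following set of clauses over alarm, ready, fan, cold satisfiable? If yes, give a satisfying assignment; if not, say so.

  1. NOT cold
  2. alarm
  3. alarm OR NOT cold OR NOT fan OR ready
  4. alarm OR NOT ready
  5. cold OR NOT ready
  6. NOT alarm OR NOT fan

Unit clause (NOT cold) forces cold = False.
Unit clause (alarm) forces alarm = True.
In (cold OR NOT ready) only NOT ready is left, so ready = False.
In (NOT alarm OR NOT fan) only NOT fan is left, so fan = False.
Check each clause:
  (NOT cold): NOT cold holds.
  (alarm): alarm holds.
  (alarm OR NOT cold OR NOT fan OR ready): alarm holds.
  (alarm OR NOT ready): alarm holds.
  (cold OR NOT ready): NOT ready holds.
  (NOT alarm OR NOT fan): NOT fan holds.
All clauses satisfied.

alarm = True, ready = False, fan = False, cold = False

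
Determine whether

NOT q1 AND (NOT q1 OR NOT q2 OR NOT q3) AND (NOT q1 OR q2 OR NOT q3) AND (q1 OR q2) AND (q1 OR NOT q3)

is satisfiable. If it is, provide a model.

q1 = False, q2 = True, q3 = False

Unit clause (NOT q1) forces q1 = False.
In (q1 OR q2) only q2 is left, so q2 = True.
In (q1 OR NOT q3) only NOT q3 is left, so q3 = False.
All clauses satisfied.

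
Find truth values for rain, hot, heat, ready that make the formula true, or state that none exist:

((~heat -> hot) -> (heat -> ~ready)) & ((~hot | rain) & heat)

rain = False, hot = False, heat = True, ready = False

  (~heat -> hot) -> (heat -> ~ready) = True
    ~heat -> hot = True
      ~heat = False
    heat -> ~ready = True
      ~ready = True
  (~hot | rain) & heat = True
    ~hot | rain = True
      ~hot = True
Both conjuncts True, so the formula holds.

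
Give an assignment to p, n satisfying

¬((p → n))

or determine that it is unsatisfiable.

p=T; n=F

  ¬((p → n)) = True
    p → n = False
The formula evaluates to True.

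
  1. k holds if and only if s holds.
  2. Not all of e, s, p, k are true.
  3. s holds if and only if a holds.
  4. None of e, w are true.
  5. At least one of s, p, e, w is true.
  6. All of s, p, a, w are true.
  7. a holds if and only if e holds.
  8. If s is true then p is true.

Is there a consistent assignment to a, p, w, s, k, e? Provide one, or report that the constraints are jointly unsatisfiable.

Case w = True:
  Constraint (4) is violated (w=T) — contradiction.
Case w = False:
  Constraint (6) is violated (w=F) — contradiction.
Both cases fail — unsatisfiable.

The formula is unsatisfiable.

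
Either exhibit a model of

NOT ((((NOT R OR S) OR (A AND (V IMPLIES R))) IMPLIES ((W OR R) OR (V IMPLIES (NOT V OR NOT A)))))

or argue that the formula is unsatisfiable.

R=F; V=T; W=F; A=T; S=T

  NOT ((((NOT R OR S) OR (A AND (V IMPLIES R))) IMPLIES ((W OR R) OR (V IMPLIES (NOT V OR NOT A))))) = True
    ((NOT R OR S) OR (A AND (V IMPLIES R))) IMPLIES ((W OR R) OR (V IMPLIES (NOT V OR NOT A))) = False
      (NOT R OR S) OR (A AND (V IMPLIES R)) = True
        NOT R OR S = True
          NOT R = True
        A AND (V IMPLIES R) = False
          V IMPLIES R = False
      (W OR R) OR (V IMPLIES (NOT V OR NOT A)) = False
        W OR R = False
        V IMPLIES (NOT V OR NOT A) = False
          NOT V OR NOT A = False
            NOT V = False
            NOT A = False
The formula evaluates to True.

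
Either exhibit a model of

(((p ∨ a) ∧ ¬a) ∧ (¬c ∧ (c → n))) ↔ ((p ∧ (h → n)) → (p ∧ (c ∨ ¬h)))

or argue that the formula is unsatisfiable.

h: False, c: False, a: False, p: True, n: False

  (((p ∨ a) ∧ ¬a) ∧ (¬c ∧ (c → n))) ↔ ((p ∧ (h → n)) → (p ∧ (c ∨ ¬h))) = True
    ((p ∨ a) ∧ ¬a) ∧ (¬c ∧ (c → n)) = True
      (p ∨ a) ∧ ¬a = True
        p ∨ a = True
        ¬a = True
      ¬c ∧ (c → n) = True
        ¬c = True
        c → n = True
    (p ∧ (h → n)) → (p ∧ (c ∨ ¬h)) = True
      p ∧ (h → n) = True
        h → n = True
      p ∧ (c ∨ ¬h) = True
        c ∨ ¬h = True
          ¬h = True
The formula evaluates to True.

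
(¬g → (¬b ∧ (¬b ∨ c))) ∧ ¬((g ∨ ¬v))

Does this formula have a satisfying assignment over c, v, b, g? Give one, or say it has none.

c = True, v = True, b = False, g = False

  ¬g → (¬b ∧ (¬b ∨ c)) = True
    ¬g = True
    ¬b ∧ (¬b ∨ c) = True
      ¬b = True
      ¬b ∨ c = True
        ¬b = True
  ¬((g ∨ ¬v)) = True
    g ∨ ¬v = False
      ¬v = False
Both conjuncts True, so the formula holds.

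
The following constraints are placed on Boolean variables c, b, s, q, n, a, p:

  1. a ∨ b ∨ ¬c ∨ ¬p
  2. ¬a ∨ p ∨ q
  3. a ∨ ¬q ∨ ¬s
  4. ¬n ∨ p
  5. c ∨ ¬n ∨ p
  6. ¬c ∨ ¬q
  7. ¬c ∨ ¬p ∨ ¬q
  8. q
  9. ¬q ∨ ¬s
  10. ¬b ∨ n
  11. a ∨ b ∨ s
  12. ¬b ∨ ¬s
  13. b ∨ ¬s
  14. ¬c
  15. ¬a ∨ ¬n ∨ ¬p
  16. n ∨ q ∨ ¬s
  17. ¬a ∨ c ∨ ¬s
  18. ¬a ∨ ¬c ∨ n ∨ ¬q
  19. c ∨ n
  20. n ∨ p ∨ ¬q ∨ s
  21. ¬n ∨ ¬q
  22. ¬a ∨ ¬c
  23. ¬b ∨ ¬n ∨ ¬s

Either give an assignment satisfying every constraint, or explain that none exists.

The formula is unsatisfiable.

Case c = True:
  Clause (¬c) is falsified — contradiction.
Case c = False:
  (q) forces q = True.
  (¬q ∨ ¬s) forces s = False.
  (c ∨ n) forces n = True.
  Clause (¬n ∨ ¬q) is falsified — contradiction.
Both cases fail, so the formula is unsatisfiable.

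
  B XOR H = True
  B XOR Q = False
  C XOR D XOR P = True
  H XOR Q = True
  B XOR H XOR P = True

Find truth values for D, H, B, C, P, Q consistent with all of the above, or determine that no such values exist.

D = False, H = True, B = False, C = True, P = False, Q = False

B XOR H = F XOR T = True ✓
B XOR Q = F XOR F = False ✓
C XOR D XOR P = T XOR F XOR F = True ✓
H XOR Q = T XOR F = True ✓
B XOR H XOR P = F XOR T XOR F = True ✓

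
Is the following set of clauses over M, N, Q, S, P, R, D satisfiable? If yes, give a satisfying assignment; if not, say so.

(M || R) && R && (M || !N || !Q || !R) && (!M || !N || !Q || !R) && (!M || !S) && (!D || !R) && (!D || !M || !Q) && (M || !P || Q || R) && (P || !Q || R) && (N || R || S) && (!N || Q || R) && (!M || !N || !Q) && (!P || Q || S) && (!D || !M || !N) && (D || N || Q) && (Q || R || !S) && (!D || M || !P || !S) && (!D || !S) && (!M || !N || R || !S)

Unit clause (R) forces R = True.
In (!D || !R) only !D is left, so D = False.
Set M = True.
  then (!M || !S) forces S = False.
Set N = False.
  then (D || N || Q) forces Q = True.
Set P = True.
All clauses satisfied.

M: True, N: False, Q: True, S: False, P: True, R: True, D: False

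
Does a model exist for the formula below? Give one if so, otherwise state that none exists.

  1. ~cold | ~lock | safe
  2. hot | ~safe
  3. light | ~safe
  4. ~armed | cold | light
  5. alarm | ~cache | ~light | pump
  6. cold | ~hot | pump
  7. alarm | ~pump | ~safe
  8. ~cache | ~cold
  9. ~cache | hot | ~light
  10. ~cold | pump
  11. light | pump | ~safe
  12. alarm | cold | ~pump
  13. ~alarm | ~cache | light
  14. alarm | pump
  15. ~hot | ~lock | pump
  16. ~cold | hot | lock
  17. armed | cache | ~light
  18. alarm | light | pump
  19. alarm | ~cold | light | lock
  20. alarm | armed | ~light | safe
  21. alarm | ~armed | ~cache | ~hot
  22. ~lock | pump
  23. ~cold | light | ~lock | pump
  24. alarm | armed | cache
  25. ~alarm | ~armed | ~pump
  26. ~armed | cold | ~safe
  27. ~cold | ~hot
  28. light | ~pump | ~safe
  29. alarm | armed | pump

pump: False, safe: False, light: True, hot: False, cache: False, cold: False, lock: False, armed: True, alarm: True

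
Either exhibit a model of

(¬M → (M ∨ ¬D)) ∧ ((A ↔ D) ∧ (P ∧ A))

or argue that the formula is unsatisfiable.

D = True, P = True, A = True, M = True

  ¬M → (M ∨ ¬D) = True
    ¬M = False
    M ∨ ¬D = True
      ¬D = False
  (A ↔ D) ∧ (P ∧ A) = True
    A ↔ D = True
    P ∧ A = True
Both conjuncts True, so the formula holds.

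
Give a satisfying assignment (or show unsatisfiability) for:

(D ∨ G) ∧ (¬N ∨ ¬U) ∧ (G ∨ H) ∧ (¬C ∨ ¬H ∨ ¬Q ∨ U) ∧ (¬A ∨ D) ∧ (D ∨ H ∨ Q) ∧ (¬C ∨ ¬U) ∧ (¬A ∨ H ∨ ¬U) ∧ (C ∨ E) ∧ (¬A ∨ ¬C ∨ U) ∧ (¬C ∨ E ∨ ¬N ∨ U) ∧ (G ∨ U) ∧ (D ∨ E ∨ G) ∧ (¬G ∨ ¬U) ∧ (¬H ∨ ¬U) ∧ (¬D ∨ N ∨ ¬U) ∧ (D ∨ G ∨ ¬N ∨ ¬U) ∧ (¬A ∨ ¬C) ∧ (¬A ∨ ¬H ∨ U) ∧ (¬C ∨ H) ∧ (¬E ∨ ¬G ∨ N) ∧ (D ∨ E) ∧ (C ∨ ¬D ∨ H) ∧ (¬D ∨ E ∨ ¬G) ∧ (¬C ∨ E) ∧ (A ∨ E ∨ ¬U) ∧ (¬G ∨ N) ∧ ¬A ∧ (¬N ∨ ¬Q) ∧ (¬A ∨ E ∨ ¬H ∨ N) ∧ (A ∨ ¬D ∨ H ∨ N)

D=F, H=T, U=F, C=F, Q=F, G=T, E=T, N=T, A=F

Unit clause (¬A) forces A = False.
Set D = False.
  then (D ∨ G) forces G = True.
  then (¬G ∨ ¬U) forces U = False.
  then (D ∨ E) forces E = True.
  then (¬G ∨ N) forces N = True.
  then (¬N ∨ ¬Q) forces Q = False.
  then (D ∨ H ∨ Q) forces H = True.
Set C = False.
All clauses satisfied.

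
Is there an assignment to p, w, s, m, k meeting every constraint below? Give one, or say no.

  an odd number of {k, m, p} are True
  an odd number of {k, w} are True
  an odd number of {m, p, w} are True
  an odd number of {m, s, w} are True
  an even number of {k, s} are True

Adding constraints 1, 2, 3 mod 2: every variable appears an even number of times on the left, so the left side is 0.
But the right sides sum to 1 (mod 2). 0 ≠ 1 — the system is inconsistent.

Unsatisfiable — no assignment works.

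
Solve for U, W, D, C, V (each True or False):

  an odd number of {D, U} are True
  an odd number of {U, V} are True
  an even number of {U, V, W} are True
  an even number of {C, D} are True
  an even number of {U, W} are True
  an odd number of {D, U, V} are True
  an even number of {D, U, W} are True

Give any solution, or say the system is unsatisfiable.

U: True, W: True, D: False, C: False, V: False

{D, U}: 1 true → odd ✓
{U, V}: 1 true → odd ✓
{U, V, W}: 2 true → even ✓
{C, D}: 0 true → even ✓
{U, W}: 2 true → even ✓
{D, U, V}: 1 true → odd ✓
{D, U, W}: 2 true → even ✓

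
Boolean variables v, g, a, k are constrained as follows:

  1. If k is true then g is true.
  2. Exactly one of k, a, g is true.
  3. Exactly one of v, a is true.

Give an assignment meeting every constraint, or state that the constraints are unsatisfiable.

v = True, g = True, a = False, k = False

  (1) k=F ⇒ g: vacuous ✓
  (2) {k, a, g}: 1 true — exactly one ✓
  (3) {v, a}: 1 true — exactly one ✓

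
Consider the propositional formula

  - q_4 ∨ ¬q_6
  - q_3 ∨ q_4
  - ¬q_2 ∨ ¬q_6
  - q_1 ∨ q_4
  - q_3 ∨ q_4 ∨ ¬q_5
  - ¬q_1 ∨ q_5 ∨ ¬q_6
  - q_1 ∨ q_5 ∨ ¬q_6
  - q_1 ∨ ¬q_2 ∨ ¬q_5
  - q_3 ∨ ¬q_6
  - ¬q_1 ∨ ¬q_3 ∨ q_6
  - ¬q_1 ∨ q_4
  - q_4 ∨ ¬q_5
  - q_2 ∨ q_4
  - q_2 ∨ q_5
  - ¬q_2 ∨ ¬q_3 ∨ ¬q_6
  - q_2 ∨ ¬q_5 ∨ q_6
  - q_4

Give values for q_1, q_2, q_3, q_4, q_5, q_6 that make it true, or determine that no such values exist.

q_1: False, q_2: True, q_3: False, q_4: True, q_5: False, q_6: False

Unit clause (q_4) forces q_4 = True.
Set q_1 = False.
Set q_2 = True.
  then (¬q_2 ∨ ¬q_6) forces q_6 = False.
  then (q_1 ∨ ¬q_2 ∨ ¬q_5) forces q_5 = False.
Set q_3 = False.
All clauses satisfied.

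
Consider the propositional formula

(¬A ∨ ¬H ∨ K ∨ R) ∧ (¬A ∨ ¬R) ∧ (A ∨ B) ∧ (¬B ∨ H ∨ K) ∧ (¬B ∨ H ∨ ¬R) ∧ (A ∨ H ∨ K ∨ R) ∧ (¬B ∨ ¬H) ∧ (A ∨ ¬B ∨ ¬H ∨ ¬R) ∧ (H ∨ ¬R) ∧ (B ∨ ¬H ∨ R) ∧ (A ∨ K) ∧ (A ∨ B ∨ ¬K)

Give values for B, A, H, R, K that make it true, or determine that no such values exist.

Set B = False.
  then (A ∨ B) forces A = True.
  then (¬A ∨ ¬R) forces R = False.
  then (B ∨ ¬H ∨ R) forces H = False.
Set K = False.
All clauses satisfied.

B = False, A = True, H = False, R = False, K = False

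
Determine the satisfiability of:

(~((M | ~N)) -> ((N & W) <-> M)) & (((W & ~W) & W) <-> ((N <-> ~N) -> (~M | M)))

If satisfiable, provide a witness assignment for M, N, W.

No satisfying assignment exists.

The conjunct ((W & ~W) & W) <-> ((N <-> ~N) -> (~M | M)) is unsatisfiable on its own:
  M=F, N=F, W=F: evaluates to False.
  M=F, N=F, W=T: evaluates to False.
  M=F, N=T, W=F: evaluates to False.
  M=F, N=T, W=T: evaluates to False.
  M=T, N=F, W=F: evaluates to False.
  M=T, N=F, W=T: evaluates to False.
  M=T, N=T, W=F: evaluates to False.
  M=T, N=T, W=T: evaluates to False.
So the whole conjunction is unsatisfiable.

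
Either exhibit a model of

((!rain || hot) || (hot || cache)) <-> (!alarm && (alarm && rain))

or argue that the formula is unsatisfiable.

hot=F, cache=F, alarm=T, rain=T

  ((!rain || hot) || (hot || cache)) <-> (!alarm && (alarm && rain)) = True
    (!rain || hot) || (hot || cache) = False
      !rain || hot = False
        !rain = False
      hot || cache = False
    !alarm && (alarm && rain) = False
      !alarm = False
      alarm && rain = True
The formula evaluates to True.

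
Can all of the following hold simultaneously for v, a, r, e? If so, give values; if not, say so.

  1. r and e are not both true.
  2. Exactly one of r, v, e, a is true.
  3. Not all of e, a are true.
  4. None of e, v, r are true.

v = False; a = True; r = False; e = False

  (1) r=F, e=F — not both ✓
  (2) {r, v, e, a}: 1 true — exactly one ✓
  (3) {e, a}: 1/2 true — not all ✓
  (4) {e, v, r}: 0 true — none ✓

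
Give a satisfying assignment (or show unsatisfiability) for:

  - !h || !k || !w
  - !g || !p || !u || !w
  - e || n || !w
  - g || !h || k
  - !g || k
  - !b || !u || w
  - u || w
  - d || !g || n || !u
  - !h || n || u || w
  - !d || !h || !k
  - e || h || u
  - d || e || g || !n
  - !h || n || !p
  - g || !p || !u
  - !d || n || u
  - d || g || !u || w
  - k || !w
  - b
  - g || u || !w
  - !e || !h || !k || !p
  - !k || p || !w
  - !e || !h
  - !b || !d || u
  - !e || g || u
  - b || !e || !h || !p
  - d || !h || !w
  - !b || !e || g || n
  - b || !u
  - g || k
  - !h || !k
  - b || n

Unit clause (b) forces b = True.
Set n = False.
Try e = False:
  (e || n || !w) forces w = False.
  (!b || !u || w) forces u = False.
  clause (u || w) is falsified — backtrack.
So e = True.
  then (!e || !h) forces h = False.
  then (!b || !e || g || n) forces g = True.
  then (!g || k) forces k = True.
Set p = True.
Try d = True:
  (!d || n || u) forces u = True.
  (!g || !p || !u || !w) forces w = False.
  clause (!b || !u || w) is falsified — backtrack.
So d = False.
  then (d || !g || n || !u) forces u = False.
  then (u || w) forces w = True.
All clauses satisfied.

n=F, e=T, g=T, k=T, h=F, b=T, p=T, d=F, u=F, w=T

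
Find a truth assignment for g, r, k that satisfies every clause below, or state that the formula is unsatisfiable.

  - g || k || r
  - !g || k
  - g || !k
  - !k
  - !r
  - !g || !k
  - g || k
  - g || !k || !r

Unsatisfiable

Case k = True:
  Clause (!k) is falsified — contradiction.
Case k = False:
  (!g || k) forces g = False.
  Clause (g || k) is falsified — contradiction.
Both cases fail, so the formula is unsatisfiable.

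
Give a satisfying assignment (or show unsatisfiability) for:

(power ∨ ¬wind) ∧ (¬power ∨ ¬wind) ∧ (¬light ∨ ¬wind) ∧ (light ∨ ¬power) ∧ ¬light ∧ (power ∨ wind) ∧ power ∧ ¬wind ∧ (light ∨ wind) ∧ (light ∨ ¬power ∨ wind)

Case light = True:
  Clause (¬light) is falsified — contradiction.
Case light = False:
  (light ∨ ¬power) forces power = False.
  Clause (power) is falsified — contradiction.
Both cases fail, so the formula is unsatisfiable.

No satisfying assignment exists.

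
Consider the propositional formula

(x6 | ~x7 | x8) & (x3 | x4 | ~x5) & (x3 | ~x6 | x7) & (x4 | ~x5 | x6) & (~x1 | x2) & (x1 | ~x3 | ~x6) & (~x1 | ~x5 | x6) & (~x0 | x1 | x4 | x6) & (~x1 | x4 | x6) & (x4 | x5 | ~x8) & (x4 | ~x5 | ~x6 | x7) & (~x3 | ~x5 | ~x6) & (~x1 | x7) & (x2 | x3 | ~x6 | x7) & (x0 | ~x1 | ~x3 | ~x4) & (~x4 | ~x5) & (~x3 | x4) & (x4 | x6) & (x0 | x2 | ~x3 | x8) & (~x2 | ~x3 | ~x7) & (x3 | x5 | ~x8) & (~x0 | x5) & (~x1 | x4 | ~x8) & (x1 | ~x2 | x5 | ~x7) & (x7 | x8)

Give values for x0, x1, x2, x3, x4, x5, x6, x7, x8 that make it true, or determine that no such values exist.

x0=F, x1=F, x2=F, x3=T, x4=T, x5=F, x6=F, x7=F, x8=T

Try x0 = True:
  (~x0 | x5) forces x5 = True.
  (~x4 | ~x5) forces x4 = False.
  (x3 | x4 | ~x5) forces x3 = True.
  clause (~x3 | x4) is falsified — backtrack.
So x0 = False.
Set x1 = False.
Set x2 = False.
Set x3 = True.
  then (x1 | ~x3 | ~x6) forces x6 = False.
  then (~x3 | x4) forces x4 = True.
  then (x0 | x2 | ~x3 | x8) forces x8 = True.
  then (~x4 | ~x5) forces x5 = False.
Set x7 = False.
All clauses satisfied.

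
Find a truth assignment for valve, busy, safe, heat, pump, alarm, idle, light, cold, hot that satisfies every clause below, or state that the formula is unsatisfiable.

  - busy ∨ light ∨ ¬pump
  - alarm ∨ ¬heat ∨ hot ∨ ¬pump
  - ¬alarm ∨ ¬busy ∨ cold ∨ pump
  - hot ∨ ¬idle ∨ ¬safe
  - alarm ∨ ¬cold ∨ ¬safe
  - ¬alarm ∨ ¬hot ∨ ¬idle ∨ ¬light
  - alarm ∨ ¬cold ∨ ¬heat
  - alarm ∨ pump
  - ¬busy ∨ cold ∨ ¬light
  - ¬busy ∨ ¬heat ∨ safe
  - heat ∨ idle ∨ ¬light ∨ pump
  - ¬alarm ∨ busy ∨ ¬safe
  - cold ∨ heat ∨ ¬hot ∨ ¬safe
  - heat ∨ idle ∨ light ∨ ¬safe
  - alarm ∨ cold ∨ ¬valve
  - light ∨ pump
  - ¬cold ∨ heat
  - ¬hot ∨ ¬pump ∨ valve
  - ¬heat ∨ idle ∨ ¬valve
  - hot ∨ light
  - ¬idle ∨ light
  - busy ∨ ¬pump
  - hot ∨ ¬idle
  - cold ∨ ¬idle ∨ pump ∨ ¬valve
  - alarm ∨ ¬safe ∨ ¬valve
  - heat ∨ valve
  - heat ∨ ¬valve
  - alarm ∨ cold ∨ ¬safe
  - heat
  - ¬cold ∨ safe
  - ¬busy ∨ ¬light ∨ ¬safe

valve = False, busy = False, safe = False, heat = True, pump = False, alarm = True, idle = False, light = True, cold = False, hot = False

Unit clause (heat) forces heat = True.
Set valve = False.
Try busy = True:
  (¬busy ∨ ¬heat ∨ safe) forces safe = True.
  (¬busy ∨ ¬light ∨ ¬safe) forces light = False.
  (light ∨ pump) forces pump = True.
  (¬hot ∨ ¬pump ∨ valve) forces hot = False.
  clause (hot ∨ light) is falsified — backtrack.
So busy = False.
  then (busy ∨ ¬pump) forces pump = False.
  then (alarm ∨ pump) forces alarm = True.
  then (¬alarm ∨ busy ∨ ¬safe) forces safe = False.
  then (light ∨ pump) forces light = True.
  then (¬cold ∨ safe) forces cold = False.
Try idle = True:
  (¬alarm ∨ ¬hot ∨ ¬idle ∨ ¬light) forces hot = False.
  clause (hot ∨ ¬idle) is falsified — backtrack.
So idle = False.
Set hot = False.
All clauses satisfied.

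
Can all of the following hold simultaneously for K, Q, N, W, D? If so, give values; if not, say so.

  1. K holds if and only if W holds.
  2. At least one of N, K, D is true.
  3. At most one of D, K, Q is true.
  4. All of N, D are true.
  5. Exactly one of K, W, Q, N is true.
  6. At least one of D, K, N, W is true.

K=F, Q=F, N=T, W=F, D=T

  (1) K=F, W=F — same ✓
  (2) {N, K, D}: 2 true — at least one ✓
  (3) {D, K, Q}: 1 true — at most one ✓
  (4) {N, D}: all 2 true ✓
  (5) {K, W, Q, N}: 1 true — exactly one ✓
  (6) {D, K, N, W}: 2 true — at least one ✓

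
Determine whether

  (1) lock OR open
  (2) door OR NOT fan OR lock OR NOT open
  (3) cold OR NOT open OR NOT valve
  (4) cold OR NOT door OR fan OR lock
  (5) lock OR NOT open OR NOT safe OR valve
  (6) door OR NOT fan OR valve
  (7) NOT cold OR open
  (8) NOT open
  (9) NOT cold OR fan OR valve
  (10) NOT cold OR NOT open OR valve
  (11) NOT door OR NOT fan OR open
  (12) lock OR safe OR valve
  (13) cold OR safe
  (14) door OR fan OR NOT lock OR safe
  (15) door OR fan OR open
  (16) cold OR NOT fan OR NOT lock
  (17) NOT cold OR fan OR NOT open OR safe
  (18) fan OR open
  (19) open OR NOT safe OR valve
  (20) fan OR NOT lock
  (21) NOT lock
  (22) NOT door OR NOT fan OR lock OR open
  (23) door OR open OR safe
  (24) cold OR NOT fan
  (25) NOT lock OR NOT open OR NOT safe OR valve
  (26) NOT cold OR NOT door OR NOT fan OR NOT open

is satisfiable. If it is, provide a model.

Case lock = True:
  Clause (NOT lock) is falsified — contradiction.
Case lock = False:
  (lock OR open) forces open = True.
  Clause (NOT open) is falsified — contradiction.
Both cases fail, so the formula is unsatisfiable.

UNSATISFIABLE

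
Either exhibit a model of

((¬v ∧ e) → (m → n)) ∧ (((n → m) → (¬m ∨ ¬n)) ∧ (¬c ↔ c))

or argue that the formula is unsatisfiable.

The conjunct ¬c ↔ c is unsatisfiable on its own:
  c=F: evaluates to False.
  c=T: evaluates to False.
So the whole conjunction is unsatisfiable.

UNSATISFIABLE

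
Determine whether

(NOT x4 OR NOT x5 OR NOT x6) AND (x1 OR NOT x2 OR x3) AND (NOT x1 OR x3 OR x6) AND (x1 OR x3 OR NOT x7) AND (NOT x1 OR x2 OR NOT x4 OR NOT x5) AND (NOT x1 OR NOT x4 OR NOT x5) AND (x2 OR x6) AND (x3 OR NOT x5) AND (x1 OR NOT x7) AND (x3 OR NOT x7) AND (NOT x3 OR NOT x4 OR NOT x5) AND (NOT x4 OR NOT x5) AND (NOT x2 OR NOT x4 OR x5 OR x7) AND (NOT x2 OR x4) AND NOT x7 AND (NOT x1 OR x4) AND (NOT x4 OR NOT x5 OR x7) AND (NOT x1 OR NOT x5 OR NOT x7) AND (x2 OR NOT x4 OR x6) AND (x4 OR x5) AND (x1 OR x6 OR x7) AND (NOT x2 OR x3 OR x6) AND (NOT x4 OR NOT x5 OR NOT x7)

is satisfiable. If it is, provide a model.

x1: True, x2: False, x3: True, x4: True, x5: False, x6: True, x7: False

Unit clause (NOT x7) forces x7 = False.
Set x1 = True.
  then (NOT x1 OR x4) forces x4 = True.
  then (NOT x4 OR NOT x5 OR x7) forces x5 = False.
  then (NOT x2 OR NOT x4 OR x5 OR x7) forces x2 = False.
  then (x2 OR NOT x4 OR x6) forces x6 = True.
Set x3 = True.
All clauses satisfied.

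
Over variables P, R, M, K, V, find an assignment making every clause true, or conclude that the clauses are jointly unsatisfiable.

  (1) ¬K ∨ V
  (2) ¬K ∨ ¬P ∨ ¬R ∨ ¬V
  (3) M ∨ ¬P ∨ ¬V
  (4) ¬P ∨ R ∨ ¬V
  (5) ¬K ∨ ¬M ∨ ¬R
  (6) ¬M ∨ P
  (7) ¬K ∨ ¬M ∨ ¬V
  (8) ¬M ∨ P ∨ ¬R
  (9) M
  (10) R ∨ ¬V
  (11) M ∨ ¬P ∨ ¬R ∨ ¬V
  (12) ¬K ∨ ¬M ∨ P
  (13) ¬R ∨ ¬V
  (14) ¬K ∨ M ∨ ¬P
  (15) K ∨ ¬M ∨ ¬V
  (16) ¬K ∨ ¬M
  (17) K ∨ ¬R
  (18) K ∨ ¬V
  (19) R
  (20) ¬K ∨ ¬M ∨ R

UNSATISFIABLE

Case R = True:
  (M) forces M = True.
  (¬K ∨ ¬M ∨ ¬R) forces K = False.
  Clause (K ∨ ¬R) is falsified — contradiction.
Case R = False:
  Clause (R) is falsified — contradiction.
Both cases fail, so the formula is unsatisfiable.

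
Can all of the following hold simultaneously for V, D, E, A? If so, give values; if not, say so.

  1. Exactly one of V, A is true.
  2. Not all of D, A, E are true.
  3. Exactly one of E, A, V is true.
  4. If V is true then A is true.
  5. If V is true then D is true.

V = False; D = False; E = False; A = True

  (1) {V, A}: 1 true — exactly one ✓
  (2) {D, A, E}: 1/3 true — not all ✓
  (3) {E, A, V}: 1 true — exactly one ✓
  (4) V=F ⇒ A: vacuous ✓
  (5) V=F ⇒ D: vacuous ✓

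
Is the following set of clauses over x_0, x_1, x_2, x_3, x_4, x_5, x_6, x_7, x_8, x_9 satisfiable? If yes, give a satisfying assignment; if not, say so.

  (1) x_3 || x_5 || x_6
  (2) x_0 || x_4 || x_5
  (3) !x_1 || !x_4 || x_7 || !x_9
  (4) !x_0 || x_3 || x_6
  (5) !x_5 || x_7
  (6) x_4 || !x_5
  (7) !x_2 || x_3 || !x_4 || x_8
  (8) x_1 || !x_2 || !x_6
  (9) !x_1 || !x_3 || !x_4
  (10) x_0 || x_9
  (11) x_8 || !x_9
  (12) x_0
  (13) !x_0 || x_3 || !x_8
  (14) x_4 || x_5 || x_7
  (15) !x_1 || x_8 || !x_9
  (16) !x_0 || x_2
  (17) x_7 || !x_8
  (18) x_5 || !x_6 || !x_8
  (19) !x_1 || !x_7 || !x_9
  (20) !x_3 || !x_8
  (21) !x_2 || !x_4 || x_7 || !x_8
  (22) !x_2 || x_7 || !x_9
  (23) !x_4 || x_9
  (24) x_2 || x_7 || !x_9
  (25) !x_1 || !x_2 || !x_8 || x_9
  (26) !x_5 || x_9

x_0: True, x_1: True, x_2: True, x_3: False, x_4: False, x_5: False, x_6: True, x_7: True, x_8: False, x_9: False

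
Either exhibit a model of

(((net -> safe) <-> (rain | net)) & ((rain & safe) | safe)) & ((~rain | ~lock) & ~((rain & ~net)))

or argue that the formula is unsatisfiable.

rain: True; safe: True; net: True; lock: False

  ((net -> safe) <-> (rain | net)) & ((rain & safe) | safe) = True
    (net -> safe) <-> (rain | net) = True
      net -> safe = True
      rain | net = True
    (rain & safe) | safe = True
      rain & safe = True
  (~rain | ~lock) & ~((rain & ~net)) = True
    ~rain | ~lock = True
      ~rain = False
      ~lock = True
    ~((rain & ~net)) = True
      rain & ~net = False
        ~net = False
Both conjuncts True, so the formula holds.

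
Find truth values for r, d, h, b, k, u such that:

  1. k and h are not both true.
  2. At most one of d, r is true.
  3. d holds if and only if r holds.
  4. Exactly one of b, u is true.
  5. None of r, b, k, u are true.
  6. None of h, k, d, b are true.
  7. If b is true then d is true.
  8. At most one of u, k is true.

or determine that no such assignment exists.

Case b = True:
  Constraint (5) is violated (b=T) — contradiction.
Case b = False:
  (4) with b=F forces u = True.
  Constraint (5) is violated (u=T) — contradiction.
Both cases fail — unsatisfiable.

Unsatisfiable — no assignment works.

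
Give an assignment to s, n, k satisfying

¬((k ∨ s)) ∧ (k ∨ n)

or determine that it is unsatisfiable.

s = False, n = True, k = False

  ¬((k ∨ s)) = True
    k ∨ s = False
  k ∨ n = True
Both conjuncts True, so the formula holds.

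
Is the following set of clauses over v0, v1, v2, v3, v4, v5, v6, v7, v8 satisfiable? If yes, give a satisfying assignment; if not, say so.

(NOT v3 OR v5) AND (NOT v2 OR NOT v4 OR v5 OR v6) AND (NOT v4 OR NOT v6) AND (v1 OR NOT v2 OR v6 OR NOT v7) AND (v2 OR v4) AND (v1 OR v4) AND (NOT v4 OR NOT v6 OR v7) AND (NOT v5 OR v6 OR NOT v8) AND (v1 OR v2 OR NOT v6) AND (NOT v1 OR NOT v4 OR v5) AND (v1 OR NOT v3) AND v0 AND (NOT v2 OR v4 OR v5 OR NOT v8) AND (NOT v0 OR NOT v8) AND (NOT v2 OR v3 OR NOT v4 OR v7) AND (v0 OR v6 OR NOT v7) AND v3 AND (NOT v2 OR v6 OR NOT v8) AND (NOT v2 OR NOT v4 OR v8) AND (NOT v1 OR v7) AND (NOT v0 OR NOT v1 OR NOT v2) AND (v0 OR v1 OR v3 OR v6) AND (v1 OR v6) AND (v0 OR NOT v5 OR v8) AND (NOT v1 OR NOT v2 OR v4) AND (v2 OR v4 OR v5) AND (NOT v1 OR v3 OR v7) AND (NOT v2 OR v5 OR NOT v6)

v0=T, v1=T, v2=F, v3=T, v4=T, v5=T, v6=F, v7=T, v8=F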